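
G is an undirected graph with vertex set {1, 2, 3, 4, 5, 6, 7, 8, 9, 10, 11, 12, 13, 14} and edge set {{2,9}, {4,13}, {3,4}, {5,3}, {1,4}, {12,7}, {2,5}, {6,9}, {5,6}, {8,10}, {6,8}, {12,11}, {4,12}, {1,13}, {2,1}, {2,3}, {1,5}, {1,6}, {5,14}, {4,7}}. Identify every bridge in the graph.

10-8, 11-12, 14-5, 6-8

The edges on the cycle 4-12-7-4 are not bridges since each lies on that cycle.
But removing 11-12 disconnects 11 from 12; removing 6-8 disconnects 6 from 8; removing 8-10 disconnects 8 from 10; removing 5-14 disconnects 5 from 14 — these are bridges.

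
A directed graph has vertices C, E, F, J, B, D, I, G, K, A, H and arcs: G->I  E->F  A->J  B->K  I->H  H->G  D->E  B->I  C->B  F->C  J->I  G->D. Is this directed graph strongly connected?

No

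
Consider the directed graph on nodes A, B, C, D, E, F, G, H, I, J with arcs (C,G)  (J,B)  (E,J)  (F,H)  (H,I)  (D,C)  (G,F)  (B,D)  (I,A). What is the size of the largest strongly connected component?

{F} is an SCC by itself.
{A} is an SCC by itself.
{B} is an SCC by itself.
{D} is an SCC by itself.
{I} is an SCC by itself.
(and 5 more singleton SCCs)
The largest has 1 vertex.

1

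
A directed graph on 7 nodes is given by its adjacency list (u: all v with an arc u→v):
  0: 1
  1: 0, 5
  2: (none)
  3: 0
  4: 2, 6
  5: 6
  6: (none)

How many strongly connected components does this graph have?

6

{0, 1} are all mutually reachable — one SCC of size 2.
{5} is an SCC by itself.
{3} is an SCC by itself.
{2} is an SCC by itself.
{6} is an SCC by itself.
(and 1 more singleton SCC)
That gives 6 strongly connected components.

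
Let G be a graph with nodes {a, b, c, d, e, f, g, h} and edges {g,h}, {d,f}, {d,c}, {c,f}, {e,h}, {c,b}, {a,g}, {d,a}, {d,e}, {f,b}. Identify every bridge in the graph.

The edges on the cycle d-c-b-f-d are not bridges since each lies on that cycle.
Every edge lies on some cycle, so there are no bridges.

none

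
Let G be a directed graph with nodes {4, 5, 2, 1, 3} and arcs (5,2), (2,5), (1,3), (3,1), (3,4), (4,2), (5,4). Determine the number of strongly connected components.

2

{2, 4, 5} are all mutually reachable — one SCC of size 3.
{1, 3} are all mutually reachable — one SCC of size 2.
That gives 2 strongly connected components.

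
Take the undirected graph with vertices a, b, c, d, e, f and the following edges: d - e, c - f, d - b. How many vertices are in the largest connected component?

a is isolated — a component by itself.
Starting from c we can reach c, f. That is one component of size 2.
Starting from b we can reach b, d, e. That is one component of size 3.
The largest has 3 vertices.

3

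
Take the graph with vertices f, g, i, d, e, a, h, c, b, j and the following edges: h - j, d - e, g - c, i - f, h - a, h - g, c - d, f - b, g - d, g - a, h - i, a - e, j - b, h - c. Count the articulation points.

Removing h increases the component count from 1 to 2, so h is a cut vertex.
By contrast removing b leaves 1 component; it is not a cut vertex. No other vertex is a cut vertex either.

1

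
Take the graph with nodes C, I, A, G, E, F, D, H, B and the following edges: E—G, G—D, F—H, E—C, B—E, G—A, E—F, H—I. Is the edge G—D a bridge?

Yes

Removing G—D leaves no path between G and D: the component count goes from 1 to 2. So it is a bridge.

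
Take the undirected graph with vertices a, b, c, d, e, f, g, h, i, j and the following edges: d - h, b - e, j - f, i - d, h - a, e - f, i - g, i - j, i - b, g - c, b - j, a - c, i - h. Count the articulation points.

1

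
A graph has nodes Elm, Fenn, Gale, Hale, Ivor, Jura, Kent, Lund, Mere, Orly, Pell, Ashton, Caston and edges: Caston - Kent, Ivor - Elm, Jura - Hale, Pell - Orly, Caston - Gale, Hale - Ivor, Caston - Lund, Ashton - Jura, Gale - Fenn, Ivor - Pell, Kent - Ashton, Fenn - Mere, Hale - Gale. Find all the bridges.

Caston-Lund, Elm-Ivor, Fenn-Gale, Fenn-Mere, Hale-Ivor, Ivor-Pell, Orly-Pell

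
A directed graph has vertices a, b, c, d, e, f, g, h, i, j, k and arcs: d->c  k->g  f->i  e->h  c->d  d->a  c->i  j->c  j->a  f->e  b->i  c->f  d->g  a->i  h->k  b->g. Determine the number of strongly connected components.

10

{c, d} are all mutually reachable — one SCC of size 2.
{e} is an SCC by itself.
{k} is an SCC by itself.
{j} is an SCC by itself.
{b} is an SCC by itself.
(and 5 more singleton SCCs)
That gives 10 strongly connected components.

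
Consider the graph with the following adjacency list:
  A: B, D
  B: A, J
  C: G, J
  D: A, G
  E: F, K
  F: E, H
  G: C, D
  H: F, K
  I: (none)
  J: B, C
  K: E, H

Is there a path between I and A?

No

The component containing I is {I}, and A is not in it.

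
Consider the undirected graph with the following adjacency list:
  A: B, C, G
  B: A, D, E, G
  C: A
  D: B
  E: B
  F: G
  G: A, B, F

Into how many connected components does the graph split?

Starting from A we can reach A, B, C, D, E, F, G. That is one component of size 7.
Total: 1 component.

1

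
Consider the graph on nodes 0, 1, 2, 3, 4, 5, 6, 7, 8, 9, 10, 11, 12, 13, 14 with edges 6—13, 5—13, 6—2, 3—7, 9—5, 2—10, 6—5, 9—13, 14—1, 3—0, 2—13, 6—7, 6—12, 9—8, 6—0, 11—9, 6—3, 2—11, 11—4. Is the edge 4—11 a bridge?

Yes

Removing 4—11 leaves no path between 4 and 11: the component count goes from 2 to 3. So it is a bridge.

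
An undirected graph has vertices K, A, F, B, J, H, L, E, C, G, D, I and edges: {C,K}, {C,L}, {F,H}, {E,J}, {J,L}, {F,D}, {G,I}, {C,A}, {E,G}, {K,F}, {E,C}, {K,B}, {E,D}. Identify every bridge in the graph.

A-C, B-K, E-G, F-H, G-I

The edges on the cycle E-C-K-F-D-E are not bridges since each lies on that cycle.
But removing E—G disconnects E from G; removing F—H disconnects F from H; removing G—I disconnects G from I; removing B—K disconnects B from K — these are bridges.
In total 5 edges are bridges.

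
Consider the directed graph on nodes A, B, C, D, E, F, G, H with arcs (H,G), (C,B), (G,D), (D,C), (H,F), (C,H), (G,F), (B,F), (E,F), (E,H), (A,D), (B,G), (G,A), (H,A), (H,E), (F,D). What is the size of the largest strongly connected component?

{A, B, C, D, E, F, G, H} are all mutually reachable — one SCC of size 8.
The largest has 8 vertices.

8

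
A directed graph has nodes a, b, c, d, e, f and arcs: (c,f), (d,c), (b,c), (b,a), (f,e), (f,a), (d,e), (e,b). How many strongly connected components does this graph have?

{b, c, e, f} are all mutually reachable — one SCC of size 4.
{d} is an SCC by itself.
{a} is an SCC by itself.
That gives 3 strongly connected components.

3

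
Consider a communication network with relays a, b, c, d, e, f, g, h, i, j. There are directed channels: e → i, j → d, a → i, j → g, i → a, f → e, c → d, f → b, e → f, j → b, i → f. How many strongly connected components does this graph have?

7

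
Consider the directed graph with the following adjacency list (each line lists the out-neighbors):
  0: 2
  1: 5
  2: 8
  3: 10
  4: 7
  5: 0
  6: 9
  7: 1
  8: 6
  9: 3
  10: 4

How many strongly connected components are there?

1

{0, 1, 2, 3, 4, 5, 6, 7, 8, 9, 10} are all mutually reachable — one SCC of size 11.
That gives 1 strongly connected component.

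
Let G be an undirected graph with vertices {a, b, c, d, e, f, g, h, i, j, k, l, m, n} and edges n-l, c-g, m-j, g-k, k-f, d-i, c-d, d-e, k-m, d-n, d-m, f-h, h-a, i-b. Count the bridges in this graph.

9

The edges on the cycle c-g-k-m-d-c are not bridges since each lies on that cycle.
But removing d-n disconnects d from n; removing f-h disconnects f from h; removing d-e disconnects d from e; removing n-l disconnects n from l — these are bridges.
In total 9 edges are bridges.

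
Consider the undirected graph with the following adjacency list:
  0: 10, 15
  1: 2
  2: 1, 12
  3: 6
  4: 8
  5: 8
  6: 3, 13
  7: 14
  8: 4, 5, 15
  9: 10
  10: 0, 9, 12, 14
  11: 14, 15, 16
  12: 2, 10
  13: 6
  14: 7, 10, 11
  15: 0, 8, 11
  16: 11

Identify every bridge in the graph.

The edges on the cycle 0-10-14-11-15-0 are not bridges since each lies on that cycle.
But removing 15-8 disconnects 15 from 8; removing 2-1 disconnects 2 from 1; removing 8-5 disconnects 8 from 5; removing 4-8 disconnects 4 from 8 — these are bridges.
In total 11 edges are bridges.

1-2, 10-12, 10-9, 11-16, 12-2, 13-6, 14-7, 15-8, 3-6, 4-8, 5-8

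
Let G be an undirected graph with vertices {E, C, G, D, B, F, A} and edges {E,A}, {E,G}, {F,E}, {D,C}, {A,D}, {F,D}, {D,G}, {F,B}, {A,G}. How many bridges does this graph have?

2

The edges on the cycle F-E-A-D-F are not bridges since each lies on that cycle.
But removing F-B disconnects F from B; removing C-D disconnects C from D — these are bridges.
That makes 2 bridges.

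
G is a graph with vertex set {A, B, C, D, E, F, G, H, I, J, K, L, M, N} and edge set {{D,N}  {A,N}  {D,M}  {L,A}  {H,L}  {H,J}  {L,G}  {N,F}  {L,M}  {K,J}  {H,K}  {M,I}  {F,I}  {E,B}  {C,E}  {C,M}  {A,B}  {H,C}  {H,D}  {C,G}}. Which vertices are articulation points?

H

Removing H increases the component count from 1 to 2, so H is a cut vertex.
By contrast removing K leaves 1 component; it is not a cut vertex. No other vertex is a cut vertex either.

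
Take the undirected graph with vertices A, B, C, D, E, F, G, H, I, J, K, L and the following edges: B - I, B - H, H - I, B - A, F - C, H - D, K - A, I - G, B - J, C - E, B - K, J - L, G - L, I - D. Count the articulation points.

Removing B increases the component count from 2 to 3, so B is a cut vertex.
Removing C increases the component count from 2 to 3, so C is a cut vertex.
By contrast removing F leaves 2 components; it is not a cut vertex. No other vertex is a cut vertex either.

2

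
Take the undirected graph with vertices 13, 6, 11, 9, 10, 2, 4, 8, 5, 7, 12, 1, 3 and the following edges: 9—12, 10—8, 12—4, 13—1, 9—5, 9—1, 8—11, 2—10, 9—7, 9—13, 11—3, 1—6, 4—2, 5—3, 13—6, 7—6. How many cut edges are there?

0

The edges on the cycle 9-7-6-1-9 are not bridges since each lies on that cycle.
Every edge lies on some cycle, so there are no bridges.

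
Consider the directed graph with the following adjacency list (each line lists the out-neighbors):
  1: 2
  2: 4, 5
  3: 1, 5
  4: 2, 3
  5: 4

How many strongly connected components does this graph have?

1

{1, 2, 3, 4, 5} are all mutually reachable — one SCC of size 5.
That gives 1 strongly connected component.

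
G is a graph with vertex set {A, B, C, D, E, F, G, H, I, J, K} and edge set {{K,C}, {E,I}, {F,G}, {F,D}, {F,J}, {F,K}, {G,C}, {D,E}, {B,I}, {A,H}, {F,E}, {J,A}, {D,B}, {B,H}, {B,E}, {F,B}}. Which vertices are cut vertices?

Removing F increases the component count from 1 to 2, so F is a cut vertex.
By contrast removing C leaves 1 component; it is not a cut vertex. No other vertex is a cut vertex either.

F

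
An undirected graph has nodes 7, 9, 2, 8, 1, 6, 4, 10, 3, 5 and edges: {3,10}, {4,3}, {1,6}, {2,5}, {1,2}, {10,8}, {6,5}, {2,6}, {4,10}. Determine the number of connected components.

9 is isolated — a component by itself.
7 is isolated — a component by itself.
Starting from 3 we can reach 3, 4, 8, 10. That is one component of size 4.
Starting from 1 we can reach 1, 2, 5, 6. That is one component of size 4.
Total: 4 components.

4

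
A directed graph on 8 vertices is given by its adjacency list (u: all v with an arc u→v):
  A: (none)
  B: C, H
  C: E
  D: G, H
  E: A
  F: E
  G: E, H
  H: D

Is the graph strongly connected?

There is no directed path from H to B, so the graph is not strongly connected.

No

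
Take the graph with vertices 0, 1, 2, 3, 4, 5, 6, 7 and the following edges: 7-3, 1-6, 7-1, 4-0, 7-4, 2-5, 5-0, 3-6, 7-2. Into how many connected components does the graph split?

1

Starting from 0 we can reach 0, 1, 2, 3, 4, 5, 6, 7. That is one component of size 8.
Total: 1 component.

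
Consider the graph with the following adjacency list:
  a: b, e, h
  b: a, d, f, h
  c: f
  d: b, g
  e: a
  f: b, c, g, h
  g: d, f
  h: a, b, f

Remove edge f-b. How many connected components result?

1

f and b are still connected via f-h-b, so the component count stays at 1.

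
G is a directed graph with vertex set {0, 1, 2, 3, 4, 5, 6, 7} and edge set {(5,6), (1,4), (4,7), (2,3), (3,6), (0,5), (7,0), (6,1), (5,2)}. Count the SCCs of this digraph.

{0, 1, 2, 3, 4, 5, 6, 7} are all mutually reachable — one SCC of size 8.
That gives 1 strongly connected component.

1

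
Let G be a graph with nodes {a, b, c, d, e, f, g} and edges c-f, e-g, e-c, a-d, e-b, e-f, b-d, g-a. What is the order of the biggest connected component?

Starting from a we can reach a, b, c, d, e, f, g. That is one component of size 7.
The largest has 7 vertices.

7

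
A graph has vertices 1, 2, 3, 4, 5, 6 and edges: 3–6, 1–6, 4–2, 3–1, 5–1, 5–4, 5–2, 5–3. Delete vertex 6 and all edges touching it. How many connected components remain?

With 6 gone, the remaining components are: {1, 2, 3, 4, 5}.
That is 1 component.

1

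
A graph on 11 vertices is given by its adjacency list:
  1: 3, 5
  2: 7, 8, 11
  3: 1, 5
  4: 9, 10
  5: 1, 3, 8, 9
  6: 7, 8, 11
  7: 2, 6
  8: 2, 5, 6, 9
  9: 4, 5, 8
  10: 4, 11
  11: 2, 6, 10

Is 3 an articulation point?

No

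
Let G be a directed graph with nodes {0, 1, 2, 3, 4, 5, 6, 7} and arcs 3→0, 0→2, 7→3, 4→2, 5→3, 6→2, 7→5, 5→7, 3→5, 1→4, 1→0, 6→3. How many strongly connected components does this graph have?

6

{3, 5, 7} are all mutually reachable — one SCC of size 3.
{4} is an SCC by itself.
{1} is an SCC by itself.
{0} is an SCC by itself.
{6} is an SCC by itself.
(and 1 more singleton SCC)
That gives 6 strongly connected components.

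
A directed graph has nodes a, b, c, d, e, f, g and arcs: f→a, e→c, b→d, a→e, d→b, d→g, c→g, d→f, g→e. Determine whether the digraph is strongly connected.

There is no directed path from a to f, so the graph is not strongly connected.

No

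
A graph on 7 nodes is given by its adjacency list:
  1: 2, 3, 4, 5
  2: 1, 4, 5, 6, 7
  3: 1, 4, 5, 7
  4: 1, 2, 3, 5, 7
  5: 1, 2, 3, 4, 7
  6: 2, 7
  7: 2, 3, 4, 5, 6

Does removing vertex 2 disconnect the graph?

No

Deleting 2 leaves 1 component (was 1) (its neighbors 1, 4, 5, 6, 7 remain connected to each other), so 2 is not a cut vertex.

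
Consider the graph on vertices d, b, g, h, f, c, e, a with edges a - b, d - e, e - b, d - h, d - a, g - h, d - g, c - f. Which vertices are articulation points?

Removing d increases the component count from 2 to 3, so d is a cut vertex.
By contrast removing c leaves 2 components; it is not a cut vertex. No other vertex is a cut vertex either.

d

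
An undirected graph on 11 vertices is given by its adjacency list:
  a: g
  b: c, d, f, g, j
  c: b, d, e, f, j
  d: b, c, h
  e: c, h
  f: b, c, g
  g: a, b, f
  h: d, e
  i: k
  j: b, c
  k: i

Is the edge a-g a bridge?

Yes

Removing a-g leaves no path between a and g: the component count goes from 2 to 3. So it is a bridge.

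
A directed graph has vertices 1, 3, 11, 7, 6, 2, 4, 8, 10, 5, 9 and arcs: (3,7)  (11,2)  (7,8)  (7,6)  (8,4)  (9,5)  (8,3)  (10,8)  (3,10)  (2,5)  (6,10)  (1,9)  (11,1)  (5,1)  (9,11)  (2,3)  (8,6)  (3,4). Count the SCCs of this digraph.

3

{3, 6, 7, 8, 10} are all mutually reachable — one SCC of size 5.
{1, 2, 5, 9, 11} are all mutually reachable — one SCC of size 5.
{4} is an SCC by itself.
That gives 3 strongly connected components.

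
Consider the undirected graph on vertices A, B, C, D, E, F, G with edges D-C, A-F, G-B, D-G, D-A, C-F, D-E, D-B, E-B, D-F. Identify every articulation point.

Removing D increases the component count from 1 to 2, so D is a cut vertex.
By contrast removing G leaves 1 component; it is not a cut vertex. No other vertex is a cut vertex either.

D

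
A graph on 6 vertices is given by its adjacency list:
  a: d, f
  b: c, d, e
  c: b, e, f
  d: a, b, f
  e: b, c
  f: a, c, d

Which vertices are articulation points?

Removing b, for instance, still leaves 1 component. No single vertex removal increases the component count — the graph has no articulation points.

none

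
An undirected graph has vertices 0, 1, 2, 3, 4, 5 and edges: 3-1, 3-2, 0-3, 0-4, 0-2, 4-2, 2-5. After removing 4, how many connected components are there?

With 4 gone, the remaining components are: {0, 1, 2, 3, 5}.
That is 1 component.

1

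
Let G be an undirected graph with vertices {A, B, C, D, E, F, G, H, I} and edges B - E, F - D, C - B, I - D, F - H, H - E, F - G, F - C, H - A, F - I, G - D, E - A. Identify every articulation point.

Removing F increases the component count from 1 to 2, so F is a cut vertex.
By contrast removing B leaves 1 component; it is not a cut vertex. No other vertex is a cut vertex either.

F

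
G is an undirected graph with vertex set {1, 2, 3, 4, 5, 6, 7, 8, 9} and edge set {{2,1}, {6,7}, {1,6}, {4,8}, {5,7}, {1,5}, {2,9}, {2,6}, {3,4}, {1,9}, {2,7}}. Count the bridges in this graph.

The edges on the cycle 2-1-5-7-6-2 are not bridges since each lies on that cycle.
But removing 3–4 disconnects 3 from 4; removing 8–4 disconnects 8 from 4 — these are bridges.
That makes 2 bridges.

2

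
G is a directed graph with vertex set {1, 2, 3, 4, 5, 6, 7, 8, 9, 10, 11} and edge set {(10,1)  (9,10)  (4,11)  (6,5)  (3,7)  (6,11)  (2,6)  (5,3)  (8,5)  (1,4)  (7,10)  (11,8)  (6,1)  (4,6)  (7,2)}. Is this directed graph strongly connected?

No

There is no directed path from 1 to 9, so the graph is not strongly connected.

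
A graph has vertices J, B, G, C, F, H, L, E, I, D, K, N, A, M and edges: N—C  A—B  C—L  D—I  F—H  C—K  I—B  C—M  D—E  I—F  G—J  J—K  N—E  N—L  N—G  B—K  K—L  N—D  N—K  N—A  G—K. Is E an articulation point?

No

Deleting E leaves 1 component (was 1) (its neighbors D, N remain connected to each other), so E is not a cut vertex.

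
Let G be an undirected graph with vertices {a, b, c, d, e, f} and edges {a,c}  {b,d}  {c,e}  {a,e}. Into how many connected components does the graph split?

3

f is isolated — a component by itself.
Starting from b we can reach b, d. That is one component of size 2.
Starting from a we can reach a, c, e. That is one component of size 3.
Total: 3 components.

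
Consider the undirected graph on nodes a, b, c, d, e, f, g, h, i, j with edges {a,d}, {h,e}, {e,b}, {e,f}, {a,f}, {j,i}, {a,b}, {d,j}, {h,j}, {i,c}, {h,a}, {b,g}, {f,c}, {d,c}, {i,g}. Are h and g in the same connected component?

Yes

From h we can reach a, b, c, d, e, f, g, h, i, j, which includes g.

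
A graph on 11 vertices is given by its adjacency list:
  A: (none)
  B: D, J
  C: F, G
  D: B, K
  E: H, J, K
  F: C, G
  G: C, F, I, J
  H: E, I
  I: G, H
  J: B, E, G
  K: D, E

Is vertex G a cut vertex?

Deleting G raises the number of components from 2 to 3, so G is a cut vertex.

Yes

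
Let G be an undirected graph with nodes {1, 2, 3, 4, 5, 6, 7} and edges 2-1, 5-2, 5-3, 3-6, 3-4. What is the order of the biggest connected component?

6

7 is isolated — a component by itself.
Starting from 1 we can reach 1, 2, 3, 4, 5, 6. That is one component of size 6.
The largest has 6 vertices.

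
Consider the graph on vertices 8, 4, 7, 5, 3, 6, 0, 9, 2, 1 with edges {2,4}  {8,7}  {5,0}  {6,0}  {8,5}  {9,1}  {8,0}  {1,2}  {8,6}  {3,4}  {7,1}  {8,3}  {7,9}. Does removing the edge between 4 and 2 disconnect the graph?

No

After removing 4-2, the path 4-3-8-7-1-2 still connects them, so the edge is not a bridge.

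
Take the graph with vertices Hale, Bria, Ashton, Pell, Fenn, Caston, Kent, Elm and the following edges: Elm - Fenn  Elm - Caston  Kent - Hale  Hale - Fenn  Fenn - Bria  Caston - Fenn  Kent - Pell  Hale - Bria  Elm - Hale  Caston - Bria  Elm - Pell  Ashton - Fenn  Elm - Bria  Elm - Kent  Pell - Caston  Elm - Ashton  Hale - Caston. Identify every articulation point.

none

Removing Bria, for instance, still leaves 1 component. No single vertex removal increases the component count — the graph has no articulation points.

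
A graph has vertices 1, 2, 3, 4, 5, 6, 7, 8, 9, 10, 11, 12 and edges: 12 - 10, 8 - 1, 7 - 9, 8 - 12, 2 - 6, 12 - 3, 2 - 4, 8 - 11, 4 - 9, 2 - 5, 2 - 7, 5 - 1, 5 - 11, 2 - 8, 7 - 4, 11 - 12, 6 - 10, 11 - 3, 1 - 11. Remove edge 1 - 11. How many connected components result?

1

1 and 11 are still connected via 1-5-11, so the component count stays at 1.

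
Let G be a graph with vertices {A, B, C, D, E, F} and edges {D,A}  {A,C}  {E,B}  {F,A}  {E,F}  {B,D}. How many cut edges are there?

1

The edges on the cycle E-B-D-A-F-E are not bridges since each lies on that cycle.
But removing A—C disconnects A from C — this is a bridge.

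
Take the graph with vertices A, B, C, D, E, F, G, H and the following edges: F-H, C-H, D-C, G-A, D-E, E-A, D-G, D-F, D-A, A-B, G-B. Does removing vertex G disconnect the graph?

Deleting G leaves 1 component (was 1) (its neighbors A, B, D remain connected to each other), so G is not a cut vertex.

No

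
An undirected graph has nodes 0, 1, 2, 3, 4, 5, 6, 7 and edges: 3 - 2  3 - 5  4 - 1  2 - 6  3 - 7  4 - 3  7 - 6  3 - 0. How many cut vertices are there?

Removing 3 increases the component count from 1 to 4, so 3 is a cut vertex.
Removing 4 increases the component count from 1 to 2, so 4 is a cut vertex.
By contrast removing 7 leaves 1 component; it is not a cut vertex. No other vertex is a cut vertex either.

2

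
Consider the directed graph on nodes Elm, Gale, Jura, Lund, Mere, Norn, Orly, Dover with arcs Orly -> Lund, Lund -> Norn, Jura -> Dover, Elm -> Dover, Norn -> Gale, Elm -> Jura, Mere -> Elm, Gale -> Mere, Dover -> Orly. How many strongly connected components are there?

1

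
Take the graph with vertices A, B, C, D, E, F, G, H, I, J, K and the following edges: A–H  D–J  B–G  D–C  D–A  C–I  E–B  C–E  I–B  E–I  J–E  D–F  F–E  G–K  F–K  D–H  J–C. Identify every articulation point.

D

Removing D increases the component count from 1 to 2, so D is a cut vertex.
By contrast removing C leaves 1 component; it is not a cut vertex. No other vertex is a cut vertex either.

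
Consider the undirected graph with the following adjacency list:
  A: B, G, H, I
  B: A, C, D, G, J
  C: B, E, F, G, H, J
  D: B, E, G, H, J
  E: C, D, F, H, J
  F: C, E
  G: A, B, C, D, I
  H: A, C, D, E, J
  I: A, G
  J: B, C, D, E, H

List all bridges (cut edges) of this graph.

none

The edges on the cycle G-B-D-G are not bridges since each lies on that cycle.
Every edge lies on some cycle, so there are no bridges.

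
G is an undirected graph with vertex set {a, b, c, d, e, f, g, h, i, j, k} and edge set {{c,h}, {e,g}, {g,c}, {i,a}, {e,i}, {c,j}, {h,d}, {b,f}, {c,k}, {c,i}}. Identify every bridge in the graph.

The edges on the cycle e-g-c-i-e are not bridges since each lies on that cycle.
But removing b-f disconnects b from f; removing i-a disconnects i from a; removing c-k disconnects c from k; removing c-j disconnects c from j — these are bridges.
In total 6 edges are bridges.

a-i, b-f, c-h, c-j, c-k, d-h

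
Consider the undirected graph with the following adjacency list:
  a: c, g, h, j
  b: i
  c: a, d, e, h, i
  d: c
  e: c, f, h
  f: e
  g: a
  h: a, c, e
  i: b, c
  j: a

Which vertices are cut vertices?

a, c, e, i

Removing a increases the component count from 1 to 3, so a is a cut vertex.
Removing c increases the component count from 1 to 3, so c is a cut vertex.
Removing e increases the component count from 1 to 2, so e is a cut vertex.
Likewise i is a cut vertex.
By contrast removing h leaves 1 component; it is not a cut vertex. No other vertex is a cut vertex either.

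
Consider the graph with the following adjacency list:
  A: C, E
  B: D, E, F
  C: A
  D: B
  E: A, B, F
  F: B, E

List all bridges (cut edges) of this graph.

The edges on the cycle F-E-B-F are not bridges since each lies on that cycle.
But removing B-D disconnects B from D; removing E-A disconnects E from A; removing A-C disconnects A from C — these are bridges.

A-C, A-E, B-D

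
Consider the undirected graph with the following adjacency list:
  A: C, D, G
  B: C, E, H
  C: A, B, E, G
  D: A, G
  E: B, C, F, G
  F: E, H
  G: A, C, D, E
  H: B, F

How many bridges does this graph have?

The edges on the cycle E-B-H-F-E are not bridges since each lies on that cycle.
Every edge lies on some cycle, so there are no bridges.

0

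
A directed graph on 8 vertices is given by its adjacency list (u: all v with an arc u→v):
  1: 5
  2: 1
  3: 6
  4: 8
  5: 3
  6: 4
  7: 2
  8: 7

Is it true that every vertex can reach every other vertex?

From 5 we can reach every vertex (1, 2, 3, 4, 5, 6, 7, 8), and every vertex can reach 5 (1, 2, 3, 4, 5, 6, 7, 8). So the whole graph is one strongly connected component.

Yes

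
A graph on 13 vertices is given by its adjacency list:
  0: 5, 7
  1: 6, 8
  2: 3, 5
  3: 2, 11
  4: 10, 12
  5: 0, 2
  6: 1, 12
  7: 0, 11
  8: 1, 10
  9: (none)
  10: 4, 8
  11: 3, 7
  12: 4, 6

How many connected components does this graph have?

9 is isolated — a component by itself.
Starting from 1 we can reach 1, 4, 6, 8, 10, 12. That is one component of size 6.
Starting from 0 we can reach 0, 2, 3, 5, 7, 11. That is one component of size 6.
Total: 3 components.

3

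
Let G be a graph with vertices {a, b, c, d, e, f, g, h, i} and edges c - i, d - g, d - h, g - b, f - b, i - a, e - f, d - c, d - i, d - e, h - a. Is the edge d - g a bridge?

No

After removing d - g, the path d-e-f-b-g still connects them, so the edge is not a bridge.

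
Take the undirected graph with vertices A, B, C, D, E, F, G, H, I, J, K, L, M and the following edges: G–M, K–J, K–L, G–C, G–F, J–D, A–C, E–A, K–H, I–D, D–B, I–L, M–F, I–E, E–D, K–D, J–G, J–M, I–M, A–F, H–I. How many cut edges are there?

1

The edges on the cycle K-H-I-E-A-C-G-J-K are not bridges since each lies on that cycle.
But removing B–D disconnects B from D — this is a bridge.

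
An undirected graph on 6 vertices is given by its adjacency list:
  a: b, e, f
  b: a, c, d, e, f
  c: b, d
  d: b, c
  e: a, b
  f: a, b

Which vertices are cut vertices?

Removing b increases the component count from 1 to 2, so b is a cut vertex.
By contrast removing d leaves 1 component; it is not a cut vertex. No other vertex is a cut vertex either.

b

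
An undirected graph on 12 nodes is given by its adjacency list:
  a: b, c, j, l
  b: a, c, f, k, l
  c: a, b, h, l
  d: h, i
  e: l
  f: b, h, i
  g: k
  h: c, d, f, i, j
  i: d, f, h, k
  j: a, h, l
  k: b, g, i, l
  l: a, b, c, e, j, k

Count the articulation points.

Removing k increases the component count from 1 to 2, so k is a cut vertex.
Removing l increases the component count from 1 to 2, so l is a cut vertex.
By contrast removing b leaves 1 component; it is not a cut vertex. No other vertex is a cut vertex either.

2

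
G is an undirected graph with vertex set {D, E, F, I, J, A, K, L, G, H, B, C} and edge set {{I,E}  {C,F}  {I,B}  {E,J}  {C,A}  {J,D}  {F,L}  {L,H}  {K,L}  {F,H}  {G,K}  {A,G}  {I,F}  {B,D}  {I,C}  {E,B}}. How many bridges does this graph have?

0

The edges on the cycle I-E-J-D-B-I are not bridges since each lies on that cycle.
Every edge lies on some cycle, so there are no bridges.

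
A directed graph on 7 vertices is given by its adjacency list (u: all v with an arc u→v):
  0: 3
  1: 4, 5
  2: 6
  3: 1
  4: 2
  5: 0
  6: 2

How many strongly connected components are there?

3

{0, 1, 3, 5} are all mutually reachable — one SCC of size 4.
{2, 6} are all mutually reachable — one SCC of size 2.
{4} is an SCC by itself.
That gives 3 strongly connected components.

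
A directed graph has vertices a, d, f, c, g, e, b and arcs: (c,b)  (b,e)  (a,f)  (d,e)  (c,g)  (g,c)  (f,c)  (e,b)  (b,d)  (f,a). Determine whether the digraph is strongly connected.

No

There is no directed path from c to f, so the graph is not strongly connected.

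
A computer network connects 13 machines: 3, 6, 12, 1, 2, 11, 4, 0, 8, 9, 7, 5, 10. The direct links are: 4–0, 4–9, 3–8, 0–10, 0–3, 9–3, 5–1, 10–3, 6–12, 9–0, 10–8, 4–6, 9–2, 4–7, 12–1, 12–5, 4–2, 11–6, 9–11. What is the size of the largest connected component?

13

Starting from 0 we can reach 0, 1, 2, 3, 4, 5, 6, 7, 8, 9, 10, 11, 12. That is one component of size 13.
The largest has 13 vertices.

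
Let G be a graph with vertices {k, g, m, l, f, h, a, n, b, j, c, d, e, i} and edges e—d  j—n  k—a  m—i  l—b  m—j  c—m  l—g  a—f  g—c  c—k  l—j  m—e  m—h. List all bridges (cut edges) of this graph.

The edges on the cycle l-g-c-m-j-l are not bridges since each lies on that cycle.
But removing j—n disconnects j from n; removing e—d disconnects e from d; removing m—i disconnects m from i; removing h—m disconnects h from m — these are bridges.
In total 9 edges are bridges.

a-f, a-k, b-l, c-k, d-e, e-m, h-m, i-m, j-n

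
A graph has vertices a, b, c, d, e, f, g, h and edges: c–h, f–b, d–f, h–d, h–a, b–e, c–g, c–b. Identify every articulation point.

Removing b increases the component count from 1 to 2, so b is a cut vertex.
Removing c increases the component count from 1 to 2, so c is a cut vertex.
Removing h increases the component count from 1 to 2, so h is a cut vertex.
By contrast removing e leaves 1 component; it is not a cut vertex. No other vertex is a cut vertex either.

b, c, h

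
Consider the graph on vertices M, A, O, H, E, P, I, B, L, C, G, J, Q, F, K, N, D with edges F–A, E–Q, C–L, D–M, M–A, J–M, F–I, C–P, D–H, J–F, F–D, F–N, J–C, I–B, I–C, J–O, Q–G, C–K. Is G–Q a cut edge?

Removing G–Q leaves no path between G and Q: the component count goes from 2 to 3. So it is a bridge.

Yes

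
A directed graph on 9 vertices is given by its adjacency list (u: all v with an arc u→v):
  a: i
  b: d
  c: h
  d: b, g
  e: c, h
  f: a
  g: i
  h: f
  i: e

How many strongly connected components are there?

{a, c, e, f, h, i} are all mutually reachable — one SCC of size 6.
{b, d} are all mutually reachable — one SCC of size 2.
{g} is an SCC by itself.
That gives 3 strongly connected components.

3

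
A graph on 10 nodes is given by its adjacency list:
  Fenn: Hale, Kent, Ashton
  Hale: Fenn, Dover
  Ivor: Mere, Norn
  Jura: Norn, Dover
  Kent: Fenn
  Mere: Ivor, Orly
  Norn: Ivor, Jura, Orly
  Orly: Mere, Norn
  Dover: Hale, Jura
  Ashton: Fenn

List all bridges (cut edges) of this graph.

The edges on the cycle Norn-Ivor-Mere-Orly-Norn are not bridges since each lies on that cycle.
But removing Fenn-Ashton disconnects Fenn from Ashton; removing Kent-Fenn disconnects Kent from Fenn; removing Dover-Jura disconnects Dover from Jura; removing Fenn-Hale disconnects Fenn from Hale — these are bridges.
In total 6 edges are bridges.

Ashton-Fenn, Dover-Hale, Dover-Jura, Fenn-Hale, Fenn-Kent, Jura-Norn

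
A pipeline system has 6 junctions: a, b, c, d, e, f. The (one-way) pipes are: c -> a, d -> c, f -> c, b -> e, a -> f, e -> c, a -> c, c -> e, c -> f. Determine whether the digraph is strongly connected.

No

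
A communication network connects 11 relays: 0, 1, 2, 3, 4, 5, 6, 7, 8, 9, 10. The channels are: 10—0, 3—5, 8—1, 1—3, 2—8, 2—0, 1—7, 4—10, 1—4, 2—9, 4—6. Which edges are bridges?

1-3, 1-7, 2-9, 3-5, 4-6

The edges on the cycle 2-8-1-4-10-0-2 are not bridges since each lies on that cycle.
But removing 2—9 disconnects 2 from 9; removing 4—6 disconnects 4 from 6; removing 5—3 disconnects 5 from 3; removing 1—3 disconnects 1 from 3 — these are bridges.
In total 5 edges are bridges.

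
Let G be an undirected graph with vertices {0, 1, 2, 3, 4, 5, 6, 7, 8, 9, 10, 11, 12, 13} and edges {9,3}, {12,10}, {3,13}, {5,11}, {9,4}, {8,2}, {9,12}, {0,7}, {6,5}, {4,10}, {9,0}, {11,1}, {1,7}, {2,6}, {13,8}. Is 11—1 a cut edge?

No

After removing 11—1, the path 11-5-6-2-8-13-3-9-0-7-1 still connects them, so the edge is not a bridge.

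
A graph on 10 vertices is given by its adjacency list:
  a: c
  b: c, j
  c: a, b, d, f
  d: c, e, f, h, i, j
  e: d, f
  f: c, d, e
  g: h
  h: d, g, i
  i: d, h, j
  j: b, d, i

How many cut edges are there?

The edges on the cycle c-b-j-i-d-c are not bridges since each lies on that cycle.
But removing h-g disconnects h from g; removing c-a disconnects c from a — these are bridges.
That makes 2 bridges.

2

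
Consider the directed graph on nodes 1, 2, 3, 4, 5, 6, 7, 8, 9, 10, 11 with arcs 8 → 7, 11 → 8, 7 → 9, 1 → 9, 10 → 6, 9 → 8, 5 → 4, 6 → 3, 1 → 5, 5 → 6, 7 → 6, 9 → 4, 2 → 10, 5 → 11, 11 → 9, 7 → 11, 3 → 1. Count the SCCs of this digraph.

4

{1, 3, 5, 6, 7, 8, 9, 11} are all mutually reachable — one SCC of size 8.
{2} is an SCC by itself.
{10} is an SCC by itself.
{4} is an SCC by itself.
That gives 4 strongly connected components.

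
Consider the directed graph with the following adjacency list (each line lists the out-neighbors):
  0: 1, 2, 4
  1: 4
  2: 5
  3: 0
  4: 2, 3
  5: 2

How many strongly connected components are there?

2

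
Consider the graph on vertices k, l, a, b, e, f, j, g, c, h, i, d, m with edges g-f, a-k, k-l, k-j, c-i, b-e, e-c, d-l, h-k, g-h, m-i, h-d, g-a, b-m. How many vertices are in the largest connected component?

Starting from b we can reach b, c, e, i, m. That is one component of size 5.
Starting from a we can reach a, d, f, g, h, j, k, l. That is one component of size 8.
The largest has 8 vertices.

8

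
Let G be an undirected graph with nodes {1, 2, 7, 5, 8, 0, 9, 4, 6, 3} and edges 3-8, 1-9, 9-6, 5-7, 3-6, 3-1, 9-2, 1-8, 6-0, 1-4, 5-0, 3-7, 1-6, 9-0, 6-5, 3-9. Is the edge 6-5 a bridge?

No

After removing 6-5, the path 6-0-5 still connects them, so the edge is not a bridge.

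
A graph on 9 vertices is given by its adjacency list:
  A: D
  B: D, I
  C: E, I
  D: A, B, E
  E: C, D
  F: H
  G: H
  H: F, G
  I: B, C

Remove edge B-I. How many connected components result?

B and I are still connected via B-D-E-C-I, so the component count stays at 2.

2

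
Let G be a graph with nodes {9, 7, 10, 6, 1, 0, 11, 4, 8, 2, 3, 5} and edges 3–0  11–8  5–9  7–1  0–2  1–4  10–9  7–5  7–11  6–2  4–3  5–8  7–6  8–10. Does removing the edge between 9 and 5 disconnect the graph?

No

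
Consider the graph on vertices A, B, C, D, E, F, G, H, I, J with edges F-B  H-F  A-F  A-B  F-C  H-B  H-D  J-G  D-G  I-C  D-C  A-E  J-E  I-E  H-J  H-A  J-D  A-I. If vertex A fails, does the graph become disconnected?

No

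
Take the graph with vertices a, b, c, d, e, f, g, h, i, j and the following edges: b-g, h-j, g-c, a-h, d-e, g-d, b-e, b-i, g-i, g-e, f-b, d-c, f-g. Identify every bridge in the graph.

The edges on the cycle g-d-e-g are not bridges since each lies on that cycle.
But removing h-j disconnects h from j; removing h-a disconnects h from a — these are bridges.

a-h, h-j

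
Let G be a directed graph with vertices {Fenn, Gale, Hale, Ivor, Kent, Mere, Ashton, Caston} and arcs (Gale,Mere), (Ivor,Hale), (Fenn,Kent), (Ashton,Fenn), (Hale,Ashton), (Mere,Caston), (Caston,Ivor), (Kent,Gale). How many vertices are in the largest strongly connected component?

{Fenn, Gale, Hale, Ivor, Kent, Mere, Ashton, Caston} are all mutually reachable — one SCC of size 8.
The largest has 8 vertices.

8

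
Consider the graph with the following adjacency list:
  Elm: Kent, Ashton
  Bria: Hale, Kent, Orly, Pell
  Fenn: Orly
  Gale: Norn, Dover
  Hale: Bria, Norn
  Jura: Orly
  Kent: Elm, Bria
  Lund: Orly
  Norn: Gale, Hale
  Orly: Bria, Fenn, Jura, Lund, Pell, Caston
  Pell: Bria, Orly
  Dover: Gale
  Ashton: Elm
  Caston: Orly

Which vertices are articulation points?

Removing Elm increases the component count from 1 to 2, so Elm is a cut vertex.
Removing Bria increases the component count from 1 to 3, so Bria is a cut vertex.
Removing Gale increases the component count from 1 to 2, so Gale is a cut vertex.
Likewise Hale, Kent, Norn, Orly are cut vertices.
By contrast removing Fenn leaves 1 component; it is not a cut vertex. No other vertex is a cut vertex either.

Elm, Bria, Gale, Hale, Kent, Norn, Orly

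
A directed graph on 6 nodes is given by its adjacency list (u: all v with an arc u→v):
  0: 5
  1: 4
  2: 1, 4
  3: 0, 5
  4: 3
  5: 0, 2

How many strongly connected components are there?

1

{0, 1, 2, 3, 4, 5} are all mutually reachable — one SCC of size 6.
That gives 1 strongly connected component.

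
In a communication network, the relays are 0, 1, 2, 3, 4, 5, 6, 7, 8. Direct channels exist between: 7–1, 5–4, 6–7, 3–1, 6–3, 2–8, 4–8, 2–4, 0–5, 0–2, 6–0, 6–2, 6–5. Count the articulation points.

1

Removing 6 increases the component count from 1 to 2, so 6 is a cut vertex.
By contrast removing 8 leaves 1 component; it is not a cut vertex. No other vertex is a cut vertex either.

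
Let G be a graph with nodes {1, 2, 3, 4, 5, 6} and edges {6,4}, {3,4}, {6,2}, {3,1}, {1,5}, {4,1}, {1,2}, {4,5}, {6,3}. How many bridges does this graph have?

The edges on the cycle 3-4-5-1-3 are not bridges since each lies on that cycle.
Every edge lies on some cycle, so there are no bridges.

0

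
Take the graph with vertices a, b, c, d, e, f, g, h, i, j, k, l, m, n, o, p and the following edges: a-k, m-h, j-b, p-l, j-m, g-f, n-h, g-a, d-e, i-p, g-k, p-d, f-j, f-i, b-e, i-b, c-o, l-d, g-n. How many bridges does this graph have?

1

The edges on the cycle g-a-k-g are not bridges since each lies on that cycle.
But removing c-o disconnects c from o — this is a bridge.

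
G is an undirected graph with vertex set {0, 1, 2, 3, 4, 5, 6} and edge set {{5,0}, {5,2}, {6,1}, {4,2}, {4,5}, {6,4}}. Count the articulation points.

Removing 4 increases the component count from 2 to 3, so 4 is a cut vertex.
Removing 5 increases the component count from 2 to 3, so 5 is a cut vertex.
Removing 6 increases the component count from 2 to 3, so 6 is a cut vertex.
By contrast removing 0 leaves 2 components; it is not a cut vertex. No other vertex is a cut vertex either.

3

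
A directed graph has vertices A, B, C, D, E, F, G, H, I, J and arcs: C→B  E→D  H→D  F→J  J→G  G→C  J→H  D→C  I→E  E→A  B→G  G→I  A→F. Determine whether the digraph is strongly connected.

Yes

From J we can reach every vertex (A, B, C, D, E, F, G, H, I, J), and every vertex can reach J (A, B, C, D, E, F, G, H, I, J). So the whole graph is one strongly connected component.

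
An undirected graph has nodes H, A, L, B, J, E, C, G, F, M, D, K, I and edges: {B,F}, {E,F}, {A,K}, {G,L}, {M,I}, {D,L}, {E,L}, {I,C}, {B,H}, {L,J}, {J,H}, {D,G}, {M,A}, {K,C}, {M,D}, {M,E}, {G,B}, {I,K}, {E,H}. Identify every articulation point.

Removing M increases the component count from 1 to 2, so M is a cut vertex.
By contrast removing A leaves 1 component; it is not a cut vertex. No other vertex is a cut vertex either.

M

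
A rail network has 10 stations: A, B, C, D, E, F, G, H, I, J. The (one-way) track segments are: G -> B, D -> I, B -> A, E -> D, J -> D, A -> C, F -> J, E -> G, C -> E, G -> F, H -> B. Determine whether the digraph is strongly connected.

There is no directed path from F to H, so the graph is not strongly connected.

No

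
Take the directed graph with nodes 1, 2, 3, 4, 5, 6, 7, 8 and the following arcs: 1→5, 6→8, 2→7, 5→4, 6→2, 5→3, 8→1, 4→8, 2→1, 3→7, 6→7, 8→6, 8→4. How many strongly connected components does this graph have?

3

{1, 2, 4, 5, 6, 8} are all mutually reachable — one SCC of size 6.
{3} is an SCC by itself.
{7} is an SCC by itself.
That gives 3 strongly connected components.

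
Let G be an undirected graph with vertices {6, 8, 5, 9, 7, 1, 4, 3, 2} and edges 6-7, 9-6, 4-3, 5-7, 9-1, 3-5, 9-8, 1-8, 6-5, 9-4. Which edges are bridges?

none

The edges on the cycle 9-1-8-9 are not bridges since each lies on that cycle.
Every edge lies on some cycle, so there are no bridges.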